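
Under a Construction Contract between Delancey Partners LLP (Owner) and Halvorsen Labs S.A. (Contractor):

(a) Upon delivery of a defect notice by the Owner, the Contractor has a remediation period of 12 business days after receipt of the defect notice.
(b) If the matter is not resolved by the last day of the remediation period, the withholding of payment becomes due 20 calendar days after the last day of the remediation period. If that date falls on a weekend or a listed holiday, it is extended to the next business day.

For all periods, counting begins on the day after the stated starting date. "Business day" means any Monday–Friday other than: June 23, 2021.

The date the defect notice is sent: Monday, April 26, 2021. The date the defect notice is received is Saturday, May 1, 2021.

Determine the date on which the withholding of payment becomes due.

June 7, 2021

The last day of the remediation period: 12 business days after Saturday, May 1, 2021, skipping weekends — May 3, May 4, May 5, May 6, …, May 14, May 17, May 18 — lands on Tuesday, May 18, 2021.
The date on which the withholding of payment becomes due: 20 calendar days after May 18, 2021 is June 7, 2021. June 7, 2021 is a Monday and is not a listed holiday, so no roll-forward applies.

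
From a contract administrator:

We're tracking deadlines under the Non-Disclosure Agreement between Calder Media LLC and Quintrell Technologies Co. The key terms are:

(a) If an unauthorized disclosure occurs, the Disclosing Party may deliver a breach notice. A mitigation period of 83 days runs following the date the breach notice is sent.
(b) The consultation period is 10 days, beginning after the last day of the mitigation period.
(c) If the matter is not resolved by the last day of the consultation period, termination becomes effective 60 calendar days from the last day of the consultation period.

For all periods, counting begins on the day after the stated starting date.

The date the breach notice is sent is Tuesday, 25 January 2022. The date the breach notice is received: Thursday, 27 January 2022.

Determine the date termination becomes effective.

27 June 2022

Adding 83 calendar days to 25 January 2022 gives 18 April 2022, which is the last day of the mitigation period.
The last day of the consultation period: 10 calendar days after 18 April 2022 is 28 April 2022.
Adding 60 calendar days to 28 April 2022 gives 27 June 2022, which is the date termination becomes effective.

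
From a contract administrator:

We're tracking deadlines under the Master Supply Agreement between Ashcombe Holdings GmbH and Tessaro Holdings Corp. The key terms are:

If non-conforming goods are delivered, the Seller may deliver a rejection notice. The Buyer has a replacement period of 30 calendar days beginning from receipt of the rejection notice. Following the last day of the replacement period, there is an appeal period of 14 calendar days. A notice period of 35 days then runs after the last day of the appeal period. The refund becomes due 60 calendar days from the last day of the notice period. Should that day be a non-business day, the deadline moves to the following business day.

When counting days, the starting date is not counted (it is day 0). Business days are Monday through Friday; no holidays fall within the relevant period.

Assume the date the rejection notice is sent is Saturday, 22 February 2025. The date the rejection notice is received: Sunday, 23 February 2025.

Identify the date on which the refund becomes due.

14 July 2025

The last day of the replacement period: 30 calendar days after 23 February 2025 is 25 March 2025.
The last day of the appeal period: 25 March 2025 + 14 days = 8 April 2025.
Adding 35 calendar days to 8 April 2025 gives 13 May 2025, which is the last day of the notice period.
The date on which the refund becomes due: 60 calendar days after 13 May 2025 is 12 July 2025. That falls on a Saturday, so it rolls to the next business day, Monday, 14 July 2025.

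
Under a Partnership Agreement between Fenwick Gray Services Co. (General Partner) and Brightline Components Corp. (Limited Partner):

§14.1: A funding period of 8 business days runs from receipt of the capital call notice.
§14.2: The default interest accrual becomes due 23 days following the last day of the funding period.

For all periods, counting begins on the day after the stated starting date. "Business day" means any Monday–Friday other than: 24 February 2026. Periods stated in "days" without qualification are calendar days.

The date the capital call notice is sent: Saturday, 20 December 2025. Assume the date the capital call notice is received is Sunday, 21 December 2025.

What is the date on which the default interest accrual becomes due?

23 January 2026

From Sunday, 21 December 2025, 8 business days (Dec 22, Dec 23, Dec 24, Dec 25, Dec 26, Dec 29, Dec 30, Dec 31, skipping weekends) brings us to Wednesday, 31 December 2025, which is the last day of the funding period.
Adding 23 calendar days to 31 December 2025 gives 23 January 2026, which is the date on which the default interest accrual becomes due.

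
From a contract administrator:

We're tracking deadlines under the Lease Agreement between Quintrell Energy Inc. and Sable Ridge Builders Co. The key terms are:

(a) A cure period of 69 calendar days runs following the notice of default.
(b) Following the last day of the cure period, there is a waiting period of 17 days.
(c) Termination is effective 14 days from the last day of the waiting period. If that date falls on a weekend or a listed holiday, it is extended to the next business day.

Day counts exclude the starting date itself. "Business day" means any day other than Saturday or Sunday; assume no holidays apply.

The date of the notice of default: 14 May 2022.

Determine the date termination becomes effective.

The last day of the cure period: 14 May 2022 + 69 days = 22 July 2022.
Adding 17 calendar days to 22 July 2022 gives 8 August 2022, which is the last day of the waiting period.
The date termination becomes effective: 8 August 2022 + 14 days = 22 August 2022. 22 August 2022 is a Monday, so no roll-forward applies.

22 August 2022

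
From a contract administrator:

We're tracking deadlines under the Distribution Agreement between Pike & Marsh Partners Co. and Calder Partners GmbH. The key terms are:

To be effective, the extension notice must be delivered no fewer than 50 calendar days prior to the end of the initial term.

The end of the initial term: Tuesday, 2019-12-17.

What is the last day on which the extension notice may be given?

2019-10-28

Counting back 50 calendar days from 2019-12-17 gives 2019-10-28.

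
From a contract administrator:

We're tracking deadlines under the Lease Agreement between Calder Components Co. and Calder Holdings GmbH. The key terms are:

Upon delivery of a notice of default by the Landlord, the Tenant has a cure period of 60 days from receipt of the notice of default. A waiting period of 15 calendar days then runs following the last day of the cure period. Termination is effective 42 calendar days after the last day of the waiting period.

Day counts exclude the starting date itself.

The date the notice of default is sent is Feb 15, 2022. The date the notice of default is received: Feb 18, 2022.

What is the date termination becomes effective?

Jun 15, 2022

Adding 60 calendar days to Feb 18, 2022 gives Apr 19, 2022, which is the last day of the cure period.
The last day of the waiting period: 15 calendar days after Apr 19, 2022 is May 4, 2022.
The date termination becomes effective: May 4, 2022 + 42 days = Jun 15, 2022.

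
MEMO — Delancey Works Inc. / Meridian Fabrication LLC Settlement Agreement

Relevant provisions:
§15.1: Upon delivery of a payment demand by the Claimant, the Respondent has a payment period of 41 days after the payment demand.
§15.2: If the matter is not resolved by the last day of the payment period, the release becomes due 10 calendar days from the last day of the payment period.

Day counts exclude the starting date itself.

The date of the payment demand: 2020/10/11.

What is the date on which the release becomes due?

2020/12/01

Adding 41 calendar days to 2020/10/11 gives 2020/11/21, which is the last day of the payment period.
The date on which the release becomes due: 2020/11/21 + 10 days = 2020/12/01.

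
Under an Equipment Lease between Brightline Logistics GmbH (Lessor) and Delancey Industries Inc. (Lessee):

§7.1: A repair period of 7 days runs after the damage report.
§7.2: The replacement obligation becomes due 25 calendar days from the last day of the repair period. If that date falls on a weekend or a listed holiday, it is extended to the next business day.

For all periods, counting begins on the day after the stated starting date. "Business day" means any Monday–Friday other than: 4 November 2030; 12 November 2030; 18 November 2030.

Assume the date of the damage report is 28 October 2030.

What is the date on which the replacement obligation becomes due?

The last day of the repair period: 7 calendar days after 28 October 2030 is 4 November 2030.
The date on which the replacement obligation becomes due: 4 November 2030 + 25 days = 29 November 2030. 29 November 2030 is a Friday and is not a listed holiday, so no roll-forward applies.

29 November 2030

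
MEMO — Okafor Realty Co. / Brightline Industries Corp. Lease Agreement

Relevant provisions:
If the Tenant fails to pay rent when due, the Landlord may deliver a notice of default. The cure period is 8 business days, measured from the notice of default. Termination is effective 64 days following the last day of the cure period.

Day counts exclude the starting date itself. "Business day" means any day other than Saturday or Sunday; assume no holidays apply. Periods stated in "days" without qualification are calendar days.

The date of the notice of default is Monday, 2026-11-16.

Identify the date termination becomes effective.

The last day of the cure period: 8 business days after Monday, 2026-11-16, skipping weekends — Nov 17, Nov 18, Nov 19, Nov 20, Nov 23, Nov 24, Nov 25, Nov 26 — lands on Thursday, 2026-11-26.
Adding 64 calendar days to 2026-11-26 gives 2027-01-29, which is the date termination becomes effective.

2027-01-29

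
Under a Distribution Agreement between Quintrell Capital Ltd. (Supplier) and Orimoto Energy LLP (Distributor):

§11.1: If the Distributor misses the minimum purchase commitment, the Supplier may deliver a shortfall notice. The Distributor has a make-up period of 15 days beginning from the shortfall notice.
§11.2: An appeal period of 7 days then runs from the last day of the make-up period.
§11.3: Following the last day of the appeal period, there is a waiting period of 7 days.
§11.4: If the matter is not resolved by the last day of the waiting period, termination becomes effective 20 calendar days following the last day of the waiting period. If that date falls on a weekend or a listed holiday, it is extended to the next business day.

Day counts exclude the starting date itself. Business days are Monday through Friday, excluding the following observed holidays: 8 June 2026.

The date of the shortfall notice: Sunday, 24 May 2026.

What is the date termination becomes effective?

13 July 2026

Adding 15 calendar days to 24 May 2026 gives 8 June 2026, which is the last day of the make-up period.
Adding 7 calendar days to 8 June 2026 gives 15 June 2026, which is the last day of the appeal period.
The last day of the waiting period: 7 calendar days after 15 June 2026 is 22 June 2026.
The date termination becomes effective: 22 June 2026 + 20 days = 12 July 2026. That falls on a Sunday, so it rolls to the next business day, Monday, 13 July 2026.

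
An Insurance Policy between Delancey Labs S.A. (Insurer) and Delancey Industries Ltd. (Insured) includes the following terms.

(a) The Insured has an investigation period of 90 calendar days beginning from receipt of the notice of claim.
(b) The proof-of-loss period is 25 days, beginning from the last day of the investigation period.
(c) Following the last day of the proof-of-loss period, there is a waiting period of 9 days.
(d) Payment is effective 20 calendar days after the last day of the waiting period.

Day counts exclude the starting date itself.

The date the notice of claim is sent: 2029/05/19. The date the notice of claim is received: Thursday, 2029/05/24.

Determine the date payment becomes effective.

The last day of the investigation period: 2029/05/24 + 90 days = 2029/08/22.
The last day of the proof-of-loss period: 2029/08/22 + 25 days = 2029/09/16.
The last day of the waiting period: 9 calendar days after 2029/09/16 is 2029/09/25.
The date payment becomes effective: 2029/09/25 + 20 days = 2029/10/15.

2029/10/15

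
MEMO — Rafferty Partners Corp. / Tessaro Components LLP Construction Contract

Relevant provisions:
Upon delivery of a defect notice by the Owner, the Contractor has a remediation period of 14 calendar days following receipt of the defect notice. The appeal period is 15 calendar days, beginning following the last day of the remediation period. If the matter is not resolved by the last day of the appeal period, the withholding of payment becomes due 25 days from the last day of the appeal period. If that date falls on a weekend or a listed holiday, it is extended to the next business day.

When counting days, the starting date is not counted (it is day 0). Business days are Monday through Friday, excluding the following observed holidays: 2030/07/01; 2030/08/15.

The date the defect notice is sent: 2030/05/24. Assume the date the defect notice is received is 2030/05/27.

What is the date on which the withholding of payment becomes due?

Adding 14 calendar days to 2030/05/27 gives 2030/06/10, which is the last day of the remediation period.
The last day of the appeal period: 15 calendar days after 2030/06/10 is 2030/06/25.
The date on which the withholding of payment becomes due: 2030/06/25 + 25 days = 2030/07/20. That falls on a Saturday, so it rolls to the next business day, Monday, 2030/07/22.

2030/07/22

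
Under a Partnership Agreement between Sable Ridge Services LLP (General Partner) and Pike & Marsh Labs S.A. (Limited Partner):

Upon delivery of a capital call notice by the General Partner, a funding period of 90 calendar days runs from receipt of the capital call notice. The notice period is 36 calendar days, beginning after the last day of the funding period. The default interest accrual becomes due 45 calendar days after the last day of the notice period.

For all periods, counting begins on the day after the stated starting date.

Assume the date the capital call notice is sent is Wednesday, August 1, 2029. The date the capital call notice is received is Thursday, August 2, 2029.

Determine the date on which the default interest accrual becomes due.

January 20, 2030

Adding 90 calendar days to August 2, 2029 gives October 31, 2029, which is the last day of the funding period.
The last day of the notice period: 36 calendar days after October 31, 2029 is December 6, 2029.
The date on which the default interest accrual becomes due: December 6, 2029 + 45 days = January 20, 2030.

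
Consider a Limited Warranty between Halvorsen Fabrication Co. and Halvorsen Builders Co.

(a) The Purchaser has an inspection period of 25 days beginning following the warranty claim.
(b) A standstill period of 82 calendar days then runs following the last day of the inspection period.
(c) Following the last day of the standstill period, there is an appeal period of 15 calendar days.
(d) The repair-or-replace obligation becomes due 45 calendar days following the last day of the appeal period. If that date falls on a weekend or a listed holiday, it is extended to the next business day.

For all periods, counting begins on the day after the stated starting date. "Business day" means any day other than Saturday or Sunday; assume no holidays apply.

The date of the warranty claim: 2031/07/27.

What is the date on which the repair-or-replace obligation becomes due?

2032/01/12

The last day of the inspection period: 25 calendar days after 2031/07/27 is 2031/08/21.
The last day of the standstill period: 2031/08/21 + 82 days = 2031/11/11.
The last day of the appeal period: 2031/11/11 + 15 days = 2031/11/26.
Adding 45 calendar days to 2031/11/26 gives 2032/01/10, which is the date on which the repair-or-replace obligation becomes due. That falls on a Saturday, so it rolls to the next business day, Monday, 2032/01/12.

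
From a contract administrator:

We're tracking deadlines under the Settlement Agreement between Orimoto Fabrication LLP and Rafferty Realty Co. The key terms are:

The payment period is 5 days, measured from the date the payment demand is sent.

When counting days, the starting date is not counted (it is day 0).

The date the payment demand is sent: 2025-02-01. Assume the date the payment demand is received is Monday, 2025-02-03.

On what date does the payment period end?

Adding 5 calendar days to 2025-02-01 gives 2025-02-06, which is the last day of the payment period.

2025-02-06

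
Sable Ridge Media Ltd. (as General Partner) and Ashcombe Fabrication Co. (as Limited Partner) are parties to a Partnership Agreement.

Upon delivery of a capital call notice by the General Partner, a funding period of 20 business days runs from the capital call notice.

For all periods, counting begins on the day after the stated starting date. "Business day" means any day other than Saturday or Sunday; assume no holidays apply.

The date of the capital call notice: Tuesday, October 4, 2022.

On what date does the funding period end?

The last day of the funding period: 20 business days after Tuesday, October 4, 2022, skipping weekends — Oct 5, Oct 6, Oct 7, Oct 10, …, Oct 28, Oct 31, Nov 1 — lands on Tuesday, November 1, 2022.

November 1, 2022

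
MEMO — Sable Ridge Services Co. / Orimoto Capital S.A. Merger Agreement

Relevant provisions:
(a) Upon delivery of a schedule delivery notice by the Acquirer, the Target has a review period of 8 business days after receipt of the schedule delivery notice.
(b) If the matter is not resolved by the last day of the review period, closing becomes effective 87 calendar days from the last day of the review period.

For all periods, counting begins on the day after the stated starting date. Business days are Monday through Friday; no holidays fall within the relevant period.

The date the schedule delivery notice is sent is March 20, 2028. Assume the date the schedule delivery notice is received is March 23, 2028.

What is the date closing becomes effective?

The last day of the review period: 8 business days after Thursday, March 23, 2028, skipping weekends — Mar 24, Mar 27, Mar 28, Mar 29, Mar 30, Mar 31, Apr 3, Apr 4 — lands on Tuesday, April 4, 2028.
The date closing becomes effective: April 4, 2028 + 87 days = June 30, 2028.

June 30, 2028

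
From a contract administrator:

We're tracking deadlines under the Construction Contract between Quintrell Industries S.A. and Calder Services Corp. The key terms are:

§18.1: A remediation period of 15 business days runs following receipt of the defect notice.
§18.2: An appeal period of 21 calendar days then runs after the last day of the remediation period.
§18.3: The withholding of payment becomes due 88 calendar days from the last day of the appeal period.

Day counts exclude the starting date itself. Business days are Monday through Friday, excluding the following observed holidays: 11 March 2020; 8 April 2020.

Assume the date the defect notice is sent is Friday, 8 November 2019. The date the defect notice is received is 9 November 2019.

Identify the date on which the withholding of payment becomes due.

The last day of the remediation period: counting 15 business days from Saturday, 9 November 2019 (Nov 11, Nov 12, Nov 13, Nov 14, …, Nov 27, Nov 28, Nov 29, skipping weekends) reaches Friday, 29 November 2019.
The last day of the appeal period: 29 November 2019 + 21 days = 20 December 2019.
The date on which the withholding of payment becomes due: 20 December 2019 + 88 days = 17 March 2020.

17 March 2020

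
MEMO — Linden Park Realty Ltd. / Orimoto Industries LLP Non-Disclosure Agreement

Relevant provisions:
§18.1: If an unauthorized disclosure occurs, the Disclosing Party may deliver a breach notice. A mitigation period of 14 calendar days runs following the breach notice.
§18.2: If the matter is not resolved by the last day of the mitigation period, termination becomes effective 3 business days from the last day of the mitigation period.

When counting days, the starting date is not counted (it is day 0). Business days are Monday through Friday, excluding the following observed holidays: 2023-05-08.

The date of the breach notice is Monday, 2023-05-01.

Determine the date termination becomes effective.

The last day of the mitigation period: 14 calendar days after 2023-05-01 is 2023-05-15.
The date termination becomes effective: counting 3 business days from Monday, 2023-05-15 (May 16, May 17, May 18, skipping weekends) reaches Thursday, 2023-05-18.

2023-05-18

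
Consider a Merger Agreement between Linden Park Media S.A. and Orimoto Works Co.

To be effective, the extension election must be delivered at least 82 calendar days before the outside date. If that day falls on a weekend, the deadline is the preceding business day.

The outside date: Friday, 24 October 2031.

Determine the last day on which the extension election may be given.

24 October 2031 minus 82 days is 3 August 2031. That is a Sunday, so the deadline moves back to Friday, 1 August 2031.

1 August 2031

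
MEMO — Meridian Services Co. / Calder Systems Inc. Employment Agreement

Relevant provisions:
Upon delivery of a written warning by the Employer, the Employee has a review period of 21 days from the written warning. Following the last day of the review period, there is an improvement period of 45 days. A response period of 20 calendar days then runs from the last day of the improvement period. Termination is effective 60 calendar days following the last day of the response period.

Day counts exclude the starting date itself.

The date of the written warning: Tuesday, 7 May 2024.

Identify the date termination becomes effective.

30 September 2024

The last day of the review period: 21 calendar days after 7 May 2024 is 28 May 2024.
The last day of the improvement period: 45 calendar days after 28 May 2024 is 12 July 2024.
The last day of the response period: 20 calendar days after 12 July 2024 is 1 August 2024.
Adding 60 calendar days to 1 August 2024 gives 30 September 2024, which is the date termination becomes effective.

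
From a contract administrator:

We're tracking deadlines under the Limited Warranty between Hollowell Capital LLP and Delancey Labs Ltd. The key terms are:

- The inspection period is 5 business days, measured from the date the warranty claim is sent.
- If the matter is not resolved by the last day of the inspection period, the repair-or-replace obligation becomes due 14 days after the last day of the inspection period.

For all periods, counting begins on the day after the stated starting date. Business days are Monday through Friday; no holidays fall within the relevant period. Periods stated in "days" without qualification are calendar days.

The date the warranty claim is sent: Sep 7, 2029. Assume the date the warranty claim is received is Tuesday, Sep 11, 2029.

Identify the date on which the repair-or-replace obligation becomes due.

The last day of the inspection period: counting 5 business days from Friday, Sep 7, 2029 (Sep 10, Sep 11, Sep 12, Sep 13, Sep 14, skipping weekends) reaches Friday, Sep 14, 2029.
Adding 14 calendar days to Sep 14, 2029 gives Sep 28, 2029, which is the date on which the repair-or-replace obligation becomes due.

Sep 28, 2029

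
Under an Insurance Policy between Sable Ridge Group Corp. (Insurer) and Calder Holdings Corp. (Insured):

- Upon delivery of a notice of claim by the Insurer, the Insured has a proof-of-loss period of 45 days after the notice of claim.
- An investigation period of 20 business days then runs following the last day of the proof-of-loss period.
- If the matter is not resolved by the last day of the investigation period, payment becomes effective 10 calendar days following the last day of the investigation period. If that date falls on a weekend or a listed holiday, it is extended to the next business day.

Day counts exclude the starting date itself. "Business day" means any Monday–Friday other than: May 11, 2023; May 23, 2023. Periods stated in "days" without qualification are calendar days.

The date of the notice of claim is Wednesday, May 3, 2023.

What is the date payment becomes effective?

July 24, 2023

The last day of the proof-of-loss period: 45 calendar days after May 3, 2023 is June 17, 2023.
From Saturday, June 17, 2023, 20 business days (Jun 19, Jun 20, Jun 21, Jun 22, …, Jul 12, Jul 13, Jul 14, skipping weekends) brings us to Friday, July 14, 2023, which is the last day of the investigation period.
The date payment becomes effective: July 14, 2023 + 10 days = July 24, 2023. July 24, 2023 is a Monday and is not a listed holiday, so no roll-forward applies.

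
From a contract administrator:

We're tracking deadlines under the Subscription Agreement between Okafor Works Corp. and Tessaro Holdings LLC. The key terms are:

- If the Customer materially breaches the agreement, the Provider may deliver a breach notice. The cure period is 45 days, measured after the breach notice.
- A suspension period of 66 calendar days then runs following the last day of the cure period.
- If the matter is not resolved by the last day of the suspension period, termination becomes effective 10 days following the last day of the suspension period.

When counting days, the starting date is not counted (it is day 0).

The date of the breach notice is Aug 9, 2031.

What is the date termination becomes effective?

Dec 8, 2031

The last day of the cure period: Aug 9, 2031 + 45 days = Sep 23, 2031.
Adding 66 calendar days to Sep 23, 2031 gives Nov 28, 2031, which is the last day of the suspension period.
The date termination becomes effective: Nov 28, 2031 + 10 days = Dec 8, 2031.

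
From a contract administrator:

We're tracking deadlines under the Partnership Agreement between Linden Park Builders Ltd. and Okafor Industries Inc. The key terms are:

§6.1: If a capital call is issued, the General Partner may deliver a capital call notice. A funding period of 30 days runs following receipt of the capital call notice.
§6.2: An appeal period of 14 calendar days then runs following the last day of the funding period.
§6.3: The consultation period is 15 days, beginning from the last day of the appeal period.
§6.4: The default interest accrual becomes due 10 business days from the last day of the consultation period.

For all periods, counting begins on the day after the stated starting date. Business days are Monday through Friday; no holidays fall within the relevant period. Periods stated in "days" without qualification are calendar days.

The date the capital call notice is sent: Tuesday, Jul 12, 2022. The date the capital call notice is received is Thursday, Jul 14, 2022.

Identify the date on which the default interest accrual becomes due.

Adding 30 calendar days to Jul 14, 2022 gives Aug 13, 2022, which is the last day of the funding period.
The last day of the appeal period: Aug 13, 2022 + 14 days = Aug 27, 2022.
Adding 15 calendar days to Aug 27, 2022 gives Sep 11, 2022, which is the last day of the consultation period.
The date on which the default interest accrual becomes due: 10 business days after Sunday, Sep 11, 2022, skipping weekends — Sep 12, Sep 13, Sep 14, Sep 15, Sep 16, Sep 19, Sep 20, Sep 21, Sep 22, Sep 23 — lands on Friday, Sep 23, 2022.

Sep 23, 2022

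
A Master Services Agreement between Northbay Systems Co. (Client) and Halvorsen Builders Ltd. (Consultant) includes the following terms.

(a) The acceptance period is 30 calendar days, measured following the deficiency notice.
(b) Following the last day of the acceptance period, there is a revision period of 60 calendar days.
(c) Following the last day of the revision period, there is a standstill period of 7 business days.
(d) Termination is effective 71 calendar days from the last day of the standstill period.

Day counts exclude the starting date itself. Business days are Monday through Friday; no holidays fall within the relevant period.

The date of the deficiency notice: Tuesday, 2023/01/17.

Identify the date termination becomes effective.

Adding 30 calendar days to 2023/01/17 gives 2023/02/16, which is the last day of the acceptance period.
The last day of the revision period: 60 calendar days after 2023/02/16 is 2023/04/17.
The last day of the standstill period: counting 7 business days from Monday, 2023/04/17 (Apr 18, Apr 19, Apr 20, Apr 21, Apr 24, Apr 25, Apr 26, skipping weekends) reaches Wednesday, 2023/04/26.
Adding 71 calendar days to 2023/04/26 gives 2023/07/06, which is the date termination becomes effective.

2023/07/06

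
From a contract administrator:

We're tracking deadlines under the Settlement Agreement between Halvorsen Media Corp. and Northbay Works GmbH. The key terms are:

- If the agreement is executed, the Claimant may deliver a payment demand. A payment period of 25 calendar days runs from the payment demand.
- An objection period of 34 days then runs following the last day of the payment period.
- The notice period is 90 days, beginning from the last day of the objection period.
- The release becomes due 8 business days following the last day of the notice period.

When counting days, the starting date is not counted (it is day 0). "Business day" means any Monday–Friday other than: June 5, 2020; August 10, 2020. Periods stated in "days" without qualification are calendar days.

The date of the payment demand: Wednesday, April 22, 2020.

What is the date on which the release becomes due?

The last day of the payment period: April 22, 2020 + 25 days = May 17, 2020.
Adding 34 calendar days to May 17, 2020 gives June 20, 2020, which is the last day of the objection period.
Adding 90 calendar days to June 20, 2020 gives September 18, 2020, which is the last day of the notice period.
The date on which the release becomes due: 8 business days after Friday, September 18, 2020, skipping weekends — Sep 21, Sep 22, Sep 23, Sep 24, Sep 25, Sep 28, Sep 29, Sep 30 — lands on Wednesday, September 30, 2020.

September 30, 2020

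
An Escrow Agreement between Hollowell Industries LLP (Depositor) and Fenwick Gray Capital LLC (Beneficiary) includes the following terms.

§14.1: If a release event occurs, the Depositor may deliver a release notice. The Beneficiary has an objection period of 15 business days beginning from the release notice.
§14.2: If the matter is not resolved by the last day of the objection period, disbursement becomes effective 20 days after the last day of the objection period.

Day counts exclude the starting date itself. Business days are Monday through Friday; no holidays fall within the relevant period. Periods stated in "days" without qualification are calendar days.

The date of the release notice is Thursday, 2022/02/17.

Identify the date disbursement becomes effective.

2022/03/30

The last day of the objection period: 15 business days after Thursday, 2022/02/17, skipping weekends — Feb 18, Feb 21, Feb 22, Feb 23, …, Mar 8, Mar 9, Mar 10 — lands on Thursday, 2022/03/10.
The date disbursement becomes effective: 2022/03/10 + 20 days = 2022/03/30.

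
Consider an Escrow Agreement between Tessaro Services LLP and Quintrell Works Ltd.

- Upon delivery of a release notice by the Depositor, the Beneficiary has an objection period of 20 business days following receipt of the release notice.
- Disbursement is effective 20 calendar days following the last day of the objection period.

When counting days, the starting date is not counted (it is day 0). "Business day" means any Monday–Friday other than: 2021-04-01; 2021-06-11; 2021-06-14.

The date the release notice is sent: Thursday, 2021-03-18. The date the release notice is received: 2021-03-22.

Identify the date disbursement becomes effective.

2021-05-10

The last day of the objection period: counting 20 business days from Monday, 2021-03-22 (Mar 23, Mar 24, Mar 25, Mar 26, …, Apr 16, Apr 19, Apr 20, skipping weekends and the listed holiday on Apr 1) reaches Tuesday, 2021-04-20.
The date disbursement becomes effective: 20 calendar days after 2021-04-20 is 2021-05-10.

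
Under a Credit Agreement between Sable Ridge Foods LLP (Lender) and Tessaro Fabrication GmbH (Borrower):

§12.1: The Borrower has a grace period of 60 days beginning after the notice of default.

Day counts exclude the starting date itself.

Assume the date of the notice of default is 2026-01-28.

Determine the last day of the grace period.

The last day of the grace period: 2026-01-28 + 60 days = 2026-03-29.

2026-03-29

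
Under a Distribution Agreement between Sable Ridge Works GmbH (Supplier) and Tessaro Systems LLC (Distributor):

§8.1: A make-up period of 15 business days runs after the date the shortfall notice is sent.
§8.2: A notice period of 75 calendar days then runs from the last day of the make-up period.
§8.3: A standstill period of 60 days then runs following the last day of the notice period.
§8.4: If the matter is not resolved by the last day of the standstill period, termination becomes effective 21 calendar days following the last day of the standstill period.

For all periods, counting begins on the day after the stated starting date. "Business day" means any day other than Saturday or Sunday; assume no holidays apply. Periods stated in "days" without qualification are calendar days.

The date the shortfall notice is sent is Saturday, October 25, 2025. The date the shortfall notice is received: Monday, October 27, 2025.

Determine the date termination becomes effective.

The last day of the make-up period: counting 15 business days from Saturday, October 25, 2025 (Oct 27, Oct 28, Oct 29, Oct 30, …, Nov 12, Nov 13, Nov 14, skipping weekends) reaches Friday, November 14, 2025.
Adding 75 calendar days to November 14, 2025 gives January 28, 2026, which is the last day of the notice period.
Adding 60 calendar days to January 28, 2026 gives March 29, 2026, which is the last day of the standstill period.
Adding 21 calendar days to March 29, 2026 gives April 19, 2026, which is the date termination becomes effective.

April 19, 2026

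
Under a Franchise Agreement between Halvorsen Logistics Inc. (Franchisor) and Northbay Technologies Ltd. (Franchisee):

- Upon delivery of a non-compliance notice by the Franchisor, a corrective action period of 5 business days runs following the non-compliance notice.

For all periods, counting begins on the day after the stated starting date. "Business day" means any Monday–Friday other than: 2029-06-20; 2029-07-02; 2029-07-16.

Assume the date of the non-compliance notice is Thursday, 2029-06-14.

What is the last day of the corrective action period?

The last day of the corrective action period: 5 business days after Thursday, 2029-06-14, skipping weekends and the listed holiday on Jun 20 — Jun 15, Jun 18, Jun 19, Jun 21, Jun 22 — lands on Friday, 2029-06-22.

2029-06-22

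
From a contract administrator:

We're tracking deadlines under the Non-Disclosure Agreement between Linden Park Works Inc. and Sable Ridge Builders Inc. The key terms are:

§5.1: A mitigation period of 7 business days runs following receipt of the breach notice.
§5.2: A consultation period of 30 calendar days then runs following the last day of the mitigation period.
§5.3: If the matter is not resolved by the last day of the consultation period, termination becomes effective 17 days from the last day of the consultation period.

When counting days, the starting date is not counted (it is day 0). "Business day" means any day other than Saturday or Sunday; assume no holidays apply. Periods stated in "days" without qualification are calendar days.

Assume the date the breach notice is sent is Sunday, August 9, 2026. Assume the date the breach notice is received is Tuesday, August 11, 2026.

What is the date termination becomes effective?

October 6, 2026

The last day of the mitigation period: counting 7 business days from Tuesday, August 11, 2026 (Aug 12, Aug 13, Aug 14, Aug 17, Aug 18, Aug 19, Aug 20, skipping weekends) reaches Thursday, August 20, 2026.
Adding 30 calendar days to August 20, 2026 gives September 19, 2026, which is the last day of the consultation period.
Adding 17 calendar days to September 19, 2026 gives October 6, 2026, which is the date termination becomes effective.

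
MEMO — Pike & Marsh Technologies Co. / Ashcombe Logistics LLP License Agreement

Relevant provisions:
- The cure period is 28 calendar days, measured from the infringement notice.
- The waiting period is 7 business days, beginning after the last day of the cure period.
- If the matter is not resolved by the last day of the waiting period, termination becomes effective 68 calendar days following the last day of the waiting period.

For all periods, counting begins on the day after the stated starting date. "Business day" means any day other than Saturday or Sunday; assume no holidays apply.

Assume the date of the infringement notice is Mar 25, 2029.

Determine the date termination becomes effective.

Adding 28 calendar days to Mar 25, 2029 gives Apr 22, 2029, which is the last day of the cure period.
The last day of the waiting period: 7 business days after Sunday, Apr 22, 2029, skipping weekends — Apr 23, Apr 24, Apr 25, Apr 26, Apr 27, Apr 30, May 1 — lands on Tuesday, May 1, 2029.
The date termination becomes effective: May 1, 2029 + 68 days = Jul 8, 2029.

Jul 8, 2029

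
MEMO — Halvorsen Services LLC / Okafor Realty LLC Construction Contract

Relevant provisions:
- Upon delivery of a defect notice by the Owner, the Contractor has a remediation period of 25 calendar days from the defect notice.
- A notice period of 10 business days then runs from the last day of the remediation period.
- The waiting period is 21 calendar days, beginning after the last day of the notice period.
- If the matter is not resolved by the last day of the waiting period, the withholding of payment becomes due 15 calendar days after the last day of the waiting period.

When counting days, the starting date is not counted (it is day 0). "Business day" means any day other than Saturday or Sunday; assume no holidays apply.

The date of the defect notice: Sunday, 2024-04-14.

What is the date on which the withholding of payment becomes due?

2024-06-28

The last day of the remediation period: 2024-04-14 + 25 days = 2024-05-09.
The last day of the notice period: counting 10 business days from Thursday, 2024-05-09 (May 10, May 13, May 14, May 15, May 16, May 17, May 20, May 21, May 22, May 23, skipping weekends) reaches Thursday, 2024-05-23.
Adding 21 calendar days to 2024-05-23 gives 2024-06-13, which is the last day of the waiting period.
The date on which the withholding of payment becomes due: 15 calendar days after 2024-06-13 is 2024-06-28.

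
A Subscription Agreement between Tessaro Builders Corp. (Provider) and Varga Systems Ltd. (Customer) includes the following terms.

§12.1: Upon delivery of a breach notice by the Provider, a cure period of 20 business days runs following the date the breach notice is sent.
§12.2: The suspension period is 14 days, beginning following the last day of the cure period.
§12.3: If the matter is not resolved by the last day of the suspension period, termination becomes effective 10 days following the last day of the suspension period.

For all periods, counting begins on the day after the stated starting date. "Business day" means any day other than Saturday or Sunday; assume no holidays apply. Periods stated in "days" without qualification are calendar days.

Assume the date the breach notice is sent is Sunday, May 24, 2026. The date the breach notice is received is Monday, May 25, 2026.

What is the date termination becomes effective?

Jul 13, 2026

The last day of the cure period: 20 business days after Sunday, May 24, 2026, skipping weekends — May 25, May 26, May 27, May 28, …, Jun 17, Jun 18, Jun 19 — lands on Friday, Jun 19, 2026.
Adding 14 calendar days to Jun 19, 2026 gives Jul 3, 2026, which is the last day of the suspension period.
The date termination becomes effective: 10 calendar days after Jul 3, 2026 is Jul 13, 2026.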